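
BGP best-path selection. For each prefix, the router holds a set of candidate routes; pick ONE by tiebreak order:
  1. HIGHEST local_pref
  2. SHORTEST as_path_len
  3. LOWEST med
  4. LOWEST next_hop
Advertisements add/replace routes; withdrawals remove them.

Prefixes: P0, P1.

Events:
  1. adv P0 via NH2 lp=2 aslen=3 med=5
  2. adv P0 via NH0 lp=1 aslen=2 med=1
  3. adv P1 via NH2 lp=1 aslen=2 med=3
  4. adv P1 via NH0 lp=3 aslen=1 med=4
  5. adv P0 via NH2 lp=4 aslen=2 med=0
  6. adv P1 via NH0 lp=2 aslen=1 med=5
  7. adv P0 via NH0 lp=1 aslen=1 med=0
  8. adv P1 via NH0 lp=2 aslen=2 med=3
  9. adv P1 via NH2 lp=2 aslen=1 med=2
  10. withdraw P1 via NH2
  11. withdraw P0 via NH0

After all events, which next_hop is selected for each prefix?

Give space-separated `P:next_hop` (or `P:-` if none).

Answer: P0:NH2 P1:NH0

Derivation:
Op 1: best P0=NH2 P1=-
Op 2: best P0=NH2 P1=-
Op 3: best P0=NH2 P1=NH2
Op 4: best P0=NH2 P1=NH0
Op 5: best P0=NH2 P1=NH0
Op 6: best P0=NH2 P1=NH0
Op 7: best P0=NH2 P1=NH0
Op 8: best P0=NH2 P1=NH0
Op 9: best P0=NH2 P1=NH2
Op 10: best P0=NH2 P1=NH0
Op 11: best P0=NH2 P1=NH0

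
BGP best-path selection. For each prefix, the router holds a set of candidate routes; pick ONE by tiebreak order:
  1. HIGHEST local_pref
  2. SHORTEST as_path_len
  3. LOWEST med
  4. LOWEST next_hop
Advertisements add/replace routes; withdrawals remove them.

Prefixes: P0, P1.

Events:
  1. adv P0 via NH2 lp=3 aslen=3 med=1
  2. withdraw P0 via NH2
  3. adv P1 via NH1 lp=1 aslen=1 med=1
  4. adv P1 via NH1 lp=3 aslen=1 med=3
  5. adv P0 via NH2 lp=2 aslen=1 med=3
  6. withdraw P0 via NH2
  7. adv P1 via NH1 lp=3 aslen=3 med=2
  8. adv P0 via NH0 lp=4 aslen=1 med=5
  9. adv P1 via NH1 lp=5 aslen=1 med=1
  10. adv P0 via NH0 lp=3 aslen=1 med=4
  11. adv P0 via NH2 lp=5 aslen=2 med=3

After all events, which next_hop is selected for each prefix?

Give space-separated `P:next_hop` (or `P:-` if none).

Op 1: best P0=NH2 P1=-
Op 2: best P0=- P1=-
Op 3: best P0=- P1=NH1
Op 4: best P0=- P1=NH1
Op 5: best P0=NH2 P1=NH1
Op 6: best P0=- P1=NH1
Op 7: best P0=- P1=NH1
Op 8: best P0=NH0 P1=NH1
Op 9: best P0=NH0 P1=NH1
Op 10: best P0=NH0 P1=NH1
Op 11: best P0=NH2 P1=NH1

Answer: P0:NH2 P1:NH1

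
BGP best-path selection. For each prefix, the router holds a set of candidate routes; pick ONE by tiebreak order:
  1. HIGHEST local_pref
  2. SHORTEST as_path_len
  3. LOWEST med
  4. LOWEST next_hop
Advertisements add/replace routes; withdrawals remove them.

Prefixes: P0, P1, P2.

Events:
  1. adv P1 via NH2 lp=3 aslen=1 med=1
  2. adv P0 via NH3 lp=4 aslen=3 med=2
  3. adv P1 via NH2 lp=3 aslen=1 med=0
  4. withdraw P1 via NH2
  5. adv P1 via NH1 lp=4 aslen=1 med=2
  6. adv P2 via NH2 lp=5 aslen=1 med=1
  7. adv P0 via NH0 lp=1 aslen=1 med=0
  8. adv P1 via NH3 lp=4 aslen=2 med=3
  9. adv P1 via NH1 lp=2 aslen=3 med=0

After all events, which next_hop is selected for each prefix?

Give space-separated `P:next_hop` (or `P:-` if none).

Op 1: best P0=- P1=NH2 P2=-
Op 2: best P0=NH3 P1=NH2 P2=-
Op 3: best P0=NH3 P1=NH2 P2=-
Op 4: best P0=NH3 P1=- P2=-
Op 5: best P0=NH3 P1=NH1 P2=-
Op 6: best P0=NH3 P1=NH1 P2=NH2
Op 7: best P0=NH3 P1=NH1 P2=NH2
Op 8: best P0=NH3 P1=NH1 P2=NH2
Op 9: best P0=NH3 P1=NH3 P2=NH2

Answer: P0:NH3 P1:NH3 P2:NH2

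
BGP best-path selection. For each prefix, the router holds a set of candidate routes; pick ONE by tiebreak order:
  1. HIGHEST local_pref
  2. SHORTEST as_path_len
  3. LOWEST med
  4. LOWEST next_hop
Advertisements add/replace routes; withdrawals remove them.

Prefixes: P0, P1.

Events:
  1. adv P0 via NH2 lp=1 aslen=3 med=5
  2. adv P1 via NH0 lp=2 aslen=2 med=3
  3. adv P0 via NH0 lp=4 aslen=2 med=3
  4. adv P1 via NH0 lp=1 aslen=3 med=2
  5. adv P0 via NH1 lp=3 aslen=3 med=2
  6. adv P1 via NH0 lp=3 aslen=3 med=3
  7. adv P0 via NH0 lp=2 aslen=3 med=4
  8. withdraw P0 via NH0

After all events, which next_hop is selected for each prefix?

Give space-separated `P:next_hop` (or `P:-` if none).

Answer: P0:NH1 P1:NH0

Derivation:
Op 1: best P0=NH2 P1=-
Op 2: best P0=NH2 P1=NH0
Op 3: best P0=NH0 P1=NH0
Op 4: best P0=NH0 P1=NH0
Op 5: best P0=NH0 P1=NH0
Op 6: best P0=NH0 P1=NH0
Op 7: best P0=NH1 P1=NH0
Op 8: best P0=NH1 P1=NH0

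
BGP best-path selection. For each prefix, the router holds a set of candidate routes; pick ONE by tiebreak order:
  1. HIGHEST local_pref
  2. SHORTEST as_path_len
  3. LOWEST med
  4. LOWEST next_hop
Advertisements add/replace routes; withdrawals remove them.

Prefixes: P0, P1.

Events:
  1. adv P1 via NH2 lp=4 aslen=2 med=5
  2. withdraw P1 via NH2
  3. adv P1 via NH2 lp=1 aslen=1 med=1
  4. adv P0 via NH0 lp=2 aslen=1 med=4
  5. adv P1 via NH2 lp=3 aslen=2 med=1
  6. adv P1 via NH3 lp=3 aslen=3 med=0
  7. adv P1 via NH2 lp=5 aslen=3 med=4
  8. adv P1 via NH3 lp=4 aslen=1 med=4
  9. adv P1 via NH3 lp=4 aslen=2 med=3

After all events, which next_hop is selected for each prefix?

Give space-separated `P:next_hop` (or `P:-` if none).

Answer: P0:NH0 P1:NH2

Derivation:
Op 1: best P0=- P1=NH2
Op 2: best P0=- P1=-
Op 3: best P0=- P1=NH2
Op 4: best P0=NH0 P1=NH2
Op 5: best P0=NH0 P1=NH2
Op 6: best P0=NH0 P1=NH2
Op 7: best P0=NH0 P1=NH2
Op 8: best P0=NH0 P1=NH2
Op 9: best P0=NH0 P1=NH2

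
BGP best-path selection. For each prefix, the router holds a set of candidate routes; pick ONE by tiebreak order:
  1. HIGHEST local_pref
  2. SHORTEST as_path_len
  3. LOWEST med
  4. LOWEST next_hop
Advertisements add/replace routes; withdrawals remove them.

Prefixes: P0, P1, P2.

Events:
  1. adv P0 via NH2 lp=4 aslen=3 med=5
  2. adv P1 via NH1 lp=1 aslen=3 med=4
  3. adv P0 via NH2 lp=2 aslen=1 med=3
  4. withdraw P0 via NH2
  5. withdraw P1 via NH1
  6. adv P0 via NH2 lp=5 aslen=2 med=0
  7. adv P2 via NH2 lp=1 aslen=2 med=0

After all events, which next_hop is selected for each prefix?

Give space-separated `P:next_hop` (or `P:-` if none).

Answer: P0:NH2 P1:- P2:NH2

Derivation:
Op 1: best P0=NH2 P1=- P2=-
Op 2: best P0=NH2 P1=NH1 P2=-
Op 3: best P0=NH2 P1=NH1 P2=-
Op 4: best P0=- P1=NH1 P2=-
Op 5: best P0=- P1=- P2=-
Op 6: best P0=NH2 P1=- P2=-
Op 7: best P0=NH2 P1=- P2=NH2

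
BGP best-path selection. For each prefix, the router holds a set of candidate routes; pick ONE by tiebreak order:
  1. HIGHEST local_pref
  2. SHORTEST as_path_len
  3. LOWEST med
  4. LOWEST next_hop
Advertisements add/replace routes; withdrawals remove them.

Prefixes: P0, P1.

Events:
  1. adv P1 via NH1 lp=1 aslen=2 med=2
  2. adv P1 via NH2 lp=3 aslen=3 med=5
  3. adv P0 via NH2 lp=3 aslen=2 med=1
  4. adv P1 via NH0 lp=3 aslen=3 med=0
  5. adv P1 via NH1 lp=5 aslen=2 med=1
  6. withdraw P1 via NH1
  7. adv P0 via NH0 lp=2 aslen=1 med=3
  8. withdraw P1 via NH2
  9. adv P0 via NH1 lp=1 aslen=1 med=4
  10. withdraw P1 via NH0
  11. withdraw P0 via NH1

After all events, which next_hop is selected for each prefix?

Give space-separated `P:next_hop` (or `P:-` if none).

Op 1: best P0=- P1=NH1
Op 2: best P0=- P1=NH2
Op 3: best P0=NH2 P1=NH2
Op 4: best P0=NH2 P1=NH0
Op 5: best P0=NH2 P1=NH1
Op 6: best P0=NH2 P1=NH0
Op 7: best P0=NH2 P1=NH0
Op 8: best P0=NH2 P1=NH0
Op 9: best P0=NH2 P1=NH0
Op 10: best P0=NH2 P1=-
Op 11: best P0=NH2 P1=-

Answer: P0:NH2 P1:-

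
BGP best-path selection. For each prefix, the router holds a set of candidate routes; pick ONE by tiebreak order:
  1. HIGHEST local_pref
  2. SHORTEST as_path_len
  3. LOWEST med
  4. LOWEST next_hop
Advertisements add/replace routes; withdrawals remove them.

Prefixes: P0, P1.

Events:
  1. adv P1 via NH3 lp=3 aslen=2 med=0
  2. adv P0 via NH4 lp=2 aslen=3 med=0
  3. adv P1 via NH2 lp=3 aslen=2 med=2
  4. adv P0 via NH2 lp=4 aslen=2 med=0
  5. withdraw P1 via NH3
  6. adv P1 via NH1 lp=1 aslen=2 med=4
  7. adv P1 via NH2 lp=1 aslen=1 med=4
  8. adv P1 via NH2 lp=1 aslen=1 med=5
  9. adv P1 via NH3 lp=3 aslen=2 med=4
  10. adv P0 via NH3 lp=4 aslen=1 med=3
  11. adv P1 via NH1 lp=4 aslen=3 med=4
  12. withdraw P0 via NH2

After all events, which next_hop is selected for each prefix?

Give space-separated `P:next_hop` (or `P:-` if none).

Op 1: best P0=- P1=NH3
Op 2: best P0=NH4 P1=NH3
Op 3: best P0=NH4 P1=NH3
Op 4: best P0=NH2 P1=NH3
Op 5: best P0=NH2 P1=NH2
Op 6: best P0=NH2 P1=NH2
Op 7: best P0=NH2 P1=NH2
Op 8: best P0=NH2 P1=NH2
Op 9: best P0=NH2 P1=NH3
Op 10: best P0=NH3 P1=NH3
Op 11: best P0=NH3 P1=NH1
Op 12: best P0=NH3 P1=NH1

Answer: P0:NH3 P1:NH1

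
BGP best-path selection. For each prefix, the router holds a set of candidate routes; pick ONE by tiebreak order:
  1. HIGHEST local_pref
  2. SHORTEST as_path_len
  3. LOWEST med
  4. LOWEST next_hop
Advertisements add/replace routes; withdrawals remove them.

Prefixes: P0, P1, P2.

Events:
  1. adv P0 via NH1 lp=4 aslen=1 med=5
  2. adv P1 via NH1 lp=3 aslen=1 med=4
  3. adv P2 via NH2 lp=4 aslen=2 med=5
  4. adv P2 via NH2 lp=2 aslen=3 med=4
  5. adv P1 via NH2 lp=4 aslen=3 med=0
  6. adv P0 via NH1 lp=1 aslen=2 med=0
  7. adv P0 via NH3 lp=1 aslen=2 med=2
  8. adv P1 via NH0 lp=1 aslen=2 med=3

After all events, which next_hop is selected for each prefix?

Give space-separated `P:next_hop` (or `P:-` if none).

Op 1: best P0=NH1 P1=- P2=-
Op 2: best P0=NH1 P1=NH1 P2=-
Op 3: best P0=NH1 P1=NH1 P2=NH2
Op 4: best P0=NH1 P1=NH1 P2=NH2
Op 5: best P0=NH1 P1=NH2 P2=NH2
Op 6: best P0=NH1 P1=NH2 P2=NH2
Op 7: best P0=NH1 P1=NH2 P2=NH2
Op 8: best P0=NH1 P1=NH2 P2=NH2

Answer: P0:NH1 P1:NH2 P2:NH2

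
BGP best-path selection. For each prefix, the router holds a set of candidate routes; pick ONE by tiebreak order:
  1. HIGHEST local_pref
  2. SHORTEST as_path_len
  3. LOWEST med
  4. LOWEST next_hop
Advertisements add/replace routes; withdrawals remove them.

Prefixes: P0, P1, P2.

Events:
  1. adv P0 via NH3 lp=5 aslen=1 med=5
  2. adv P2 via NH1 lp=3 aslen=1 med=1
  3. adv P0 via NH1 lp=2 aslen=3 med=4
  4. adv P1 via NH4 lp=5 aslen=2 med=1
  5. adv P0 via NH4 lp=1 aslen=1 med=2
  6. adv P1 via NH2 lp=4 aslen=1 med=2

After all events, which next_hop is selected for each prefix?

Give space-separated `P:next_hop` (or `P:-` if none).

Op 1: best P0=NH3 P1=- P2=-
Op 2: best P0=NH3 P1=- P2=NH1
Op 3: best P0=NH3 P1=- P2=NH1
Op 4: best P0=NH3 P1=NH4 P2=NH1
Op 5: best P0=NH3 P1=NH4 P2=NH1
Op 6: best P0=NH3 P1=NH4 P2=NH1

Answer: P0:NH3 P1:NH4 P2:NH1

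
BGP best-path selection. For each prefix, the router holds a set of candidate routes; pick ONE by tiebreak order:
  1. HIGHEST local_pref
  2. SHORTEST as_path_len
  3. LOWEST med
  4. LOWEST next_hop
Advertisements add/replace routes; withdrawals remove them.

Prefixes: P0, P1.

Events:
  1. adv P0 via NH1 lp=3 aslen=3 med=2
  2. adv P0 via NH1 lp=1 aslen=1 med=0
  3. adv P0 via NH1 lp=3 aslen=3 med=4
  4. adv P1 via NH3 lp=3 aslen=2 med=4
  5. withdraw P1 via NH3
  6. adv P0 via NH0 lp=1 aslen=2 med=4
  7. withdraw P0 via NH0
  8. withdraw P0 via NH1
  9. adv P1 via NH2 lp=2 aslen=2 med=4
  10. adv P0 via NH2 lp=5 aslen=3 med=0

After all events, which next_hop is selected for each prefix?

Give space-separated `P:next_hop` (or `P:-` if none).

Op 1: best P0=NH1 P1=-
Op 2: best P0=NH1 P1=-
Op 3: best P0=NH1 P1=-
Op 4: best P0=NH1 P1=NH3
Op 5: best P0=NH1 P1=-
Op 6: best P0=NH1 P1=-
Op 7: best P0=NH1 P1=-
Op 8: best P0=- P1=-
Op 9: best P0=- P1=NH2
Op 10: best P0=NH2 P1=NH2

Answer: P0:NH2 P1:NH2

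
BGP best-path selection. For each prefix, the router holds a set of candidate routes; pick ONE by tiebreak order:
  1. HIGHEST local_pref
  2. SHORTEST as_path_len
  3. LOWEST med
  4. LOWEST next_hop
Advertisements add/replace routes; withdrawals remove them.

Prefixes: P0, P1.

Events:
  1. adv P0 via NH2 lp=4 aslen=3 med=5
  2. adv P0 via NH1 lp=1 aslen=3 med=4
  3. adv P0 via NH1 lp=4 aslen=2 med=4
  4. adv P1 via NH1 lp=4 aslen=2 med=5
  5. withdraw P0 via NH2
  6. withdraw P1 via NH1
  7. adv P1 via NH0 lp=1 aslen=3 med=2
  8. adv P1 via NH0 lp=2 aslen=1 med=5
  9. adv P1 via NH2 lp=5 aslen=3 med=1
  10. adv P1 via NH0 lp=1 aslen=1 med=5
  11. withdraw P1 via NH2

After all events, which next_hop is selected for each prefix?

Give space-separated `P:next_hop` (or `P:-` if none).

Op 1: best P0=NH2 P1=-
Op 2: best P0=NH2 P1=-
Op 3: best P0=NH1 P1=-
Op 4: best P0=NH1 P1=NH1
Op 5: best P0=NH1 P1=NH1
Op 6: best P0=NH1 P1=-
Op 7: best P0=NH1 P1=NH0
Op 8: best P0=NH1 P1=NH0
Op 9: best P0=NH1 P1=NH2
Op 10: best P0=NH1 P1=NH2
Op 11: best P0=NH1 P1=NH0

Answer: P0:NH1 P1:NH0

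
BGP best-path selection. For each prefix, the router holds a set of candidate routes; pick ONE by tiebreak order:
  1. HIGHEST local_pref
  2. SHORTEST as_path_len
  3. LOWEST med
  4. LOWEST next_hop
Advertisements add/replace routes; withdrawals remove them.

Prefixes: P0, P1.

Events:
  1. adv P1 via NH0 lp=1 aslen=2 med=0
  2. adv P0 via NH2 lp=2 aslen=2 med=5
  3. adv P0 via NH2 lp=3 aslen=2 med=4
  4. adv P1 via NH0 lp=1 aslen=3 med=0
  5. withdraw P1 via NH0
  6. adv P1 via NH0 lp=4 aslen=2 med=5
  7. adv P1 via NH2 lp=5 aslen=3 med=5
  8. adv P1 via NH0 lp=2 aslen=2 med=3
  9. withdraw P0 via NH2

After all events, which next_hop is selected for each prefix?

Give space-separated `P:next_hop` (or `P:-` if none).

Op 1: best P0=- P1=NH0
Op 2: best P0=NH2 P1=NH0
Op 3: best P0=NH2 P1=NH0
Op 4: best P0=NH2 P1=NH0
Op 5: best P0=NH2 P1=-
Op 6: best P0=NH2 P1=NH0
Op 7: best P0=NH2 P1=NH2
Op 8: best P0=NH2 P1=NH2
Op 9: best P0=- P1=NH2

Answer: P0:- P1:NH2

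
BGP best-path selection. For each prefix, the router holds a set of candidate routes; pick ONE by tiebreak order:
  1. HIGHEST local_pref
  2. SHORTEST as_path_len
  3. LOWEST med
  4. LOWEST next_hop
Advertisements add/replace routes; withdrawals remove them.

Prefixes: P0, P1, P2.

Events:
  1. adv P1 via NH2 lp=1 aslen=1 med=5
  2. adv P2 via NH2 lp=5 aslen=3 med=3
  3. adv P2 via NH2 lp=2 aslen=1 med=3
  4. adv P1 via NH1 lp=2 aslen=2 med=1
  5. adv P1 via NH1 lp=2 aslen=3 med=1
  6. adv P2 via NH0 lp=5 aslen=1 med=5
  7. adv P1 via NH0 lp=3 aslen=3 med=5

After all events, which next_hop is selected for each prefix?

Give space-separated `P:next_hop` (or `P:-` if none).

Answer: P0:- P1:NH0 P2:NH0

Derivation:
Op 1: best P0=- P1=NH2 P2=-
Op 2: best P0=- P1=NH2 P2=NH2
Op 3: best P0=- P1=NH2 P2=NH2
Op 4: best P0=- P1=NH1 P2=NH2
Op 5: best P0=- P1=NH1 P2=NH2
Op 6: best P0=- P1=NH1 P2=NH0
Op 7: best P0=- P1=NH0 P2=NH0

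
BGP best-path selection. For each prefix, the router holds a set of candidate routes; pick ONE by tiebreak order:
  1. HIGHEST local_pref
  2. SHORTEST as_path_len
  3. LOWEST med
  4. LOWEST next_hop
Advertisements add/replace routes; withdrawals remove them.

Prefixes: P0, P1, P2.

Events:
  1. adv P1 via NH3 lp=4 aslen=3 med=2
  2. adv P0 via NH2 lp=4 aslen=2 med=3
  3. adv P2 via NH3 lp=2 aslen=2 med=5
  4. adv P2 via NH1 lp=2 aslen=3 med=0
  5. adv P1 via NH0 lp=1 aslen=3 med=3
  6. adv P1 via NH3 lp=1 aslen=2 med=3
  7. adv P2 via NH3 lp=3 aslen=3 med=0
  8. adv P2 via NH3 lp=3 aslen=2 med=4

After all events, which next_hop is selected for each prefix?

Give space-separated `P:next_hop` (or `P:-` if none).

Answer: P0:NH2 P1:NH3 P2:NH3

Derivation:
Op 1: best P0=- P1=NH3 P2=-
Op 2: best P0=NH2 P1=NH3 P2=-
Op 3: best P0=NH2 P1=NH3 P2=NH3
Op 4: best P0=NH2 P1=NH3 P2=NH3
Op 5: best P0=NH2 P1=NH3 P2=NH3
Op 6: best P0=NH2 P1=NH3 P2=NH3
Op 7: best P0=NH2 P1=NH3 P2=NH3
Op 8: best P0=NH2 P1=NH3 P2=NH3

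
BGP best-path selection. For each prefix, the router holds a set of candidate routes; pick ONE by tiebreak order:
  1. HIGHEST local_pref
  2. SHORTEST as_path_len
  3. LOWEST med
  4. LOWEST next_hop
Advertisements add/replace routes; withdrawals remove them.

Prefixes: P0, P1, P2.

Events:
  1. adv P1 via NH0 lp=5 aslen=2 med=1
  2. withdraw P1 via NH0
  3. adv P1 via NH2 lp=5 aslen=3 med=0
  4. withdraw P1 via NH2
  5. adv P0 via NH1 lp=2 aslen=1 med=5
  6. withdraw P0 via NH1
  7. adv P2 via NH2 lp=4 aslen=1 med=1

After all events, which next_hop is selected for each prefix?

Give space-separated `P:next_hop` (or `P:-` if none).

Op 1: best P0=- P1=NH0 P2=-
Op 2: best P0=- P1=- P2=-
Op 3: best P0=- P1=NH2 P2=-
Op 4: best P0=- P1=- P2=-
Op 5: best P0=NH1 P1=- P2=-
Op 6: best P0=- P1=- P2=-
Op 7: best P0=- P1=- P2=NH2

Answer: P0:- P1:- P2:NH2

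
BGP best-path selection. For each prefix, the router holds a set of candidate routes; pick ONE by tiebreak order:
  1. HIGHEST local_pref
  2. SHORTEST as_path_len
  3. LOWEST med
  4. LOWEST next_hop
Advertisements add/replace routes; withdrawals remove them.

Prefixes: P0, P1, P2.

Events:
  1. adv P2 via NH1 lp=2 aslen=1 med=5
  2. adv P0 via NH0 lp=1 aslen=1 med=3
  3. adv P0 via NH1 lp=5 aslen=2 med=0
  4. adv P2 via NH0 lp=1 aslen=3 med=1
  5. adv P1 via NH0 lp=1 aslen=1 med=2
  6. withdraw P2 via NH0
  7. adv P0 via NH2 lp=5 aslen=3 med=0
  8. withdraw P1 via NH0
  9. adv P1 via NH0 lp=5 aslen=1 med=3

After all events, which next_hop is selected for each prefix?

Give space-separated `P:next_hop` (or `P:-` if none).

Op 1: best P0=- P1=- P2=NH1
Op 2: best P0=NH0 P1=- P2=NH1
Op 3: best P0=NH1 P1=- P2=NH1
Op 4: best P0=NH1 P1=- P2=NH1
Op 5: best P0=NH1 P1=NH0 P2=NH1
Op 6: best P0=NH1 P1=NH0 P2=NH1
Op 7: best P0=NH1 P1=NH0 P2=NH1
Op 8: best P0=NH1 P1=- P2=NH1
Op 9: best P0=NH1 P1=NH0 P2=NH1

Answer: P0:NH1 P1:NH0 P2:NH1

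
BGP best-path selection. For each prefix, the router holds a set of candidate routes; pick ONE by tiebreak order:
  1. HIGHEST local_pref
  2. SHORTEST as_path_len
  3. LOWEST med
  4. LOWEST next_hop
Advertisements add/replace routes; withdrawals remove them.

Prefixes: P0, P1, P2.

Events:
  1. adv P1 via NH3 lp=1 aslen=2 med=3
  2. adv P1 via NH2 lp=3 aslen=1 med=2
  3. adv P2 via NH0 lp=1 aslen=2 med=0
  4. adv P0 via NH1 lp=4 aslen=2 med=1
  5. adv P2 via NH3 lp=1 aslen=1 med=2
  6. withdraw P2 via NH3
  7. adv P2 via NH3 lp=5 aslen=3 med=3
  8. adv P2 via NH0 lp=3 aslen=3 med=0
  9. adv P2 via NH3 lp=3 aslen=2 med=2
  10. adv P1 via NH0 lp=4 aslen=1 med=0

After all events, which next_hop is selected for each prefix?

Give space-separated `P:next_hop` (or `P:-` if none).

Answer: P0:NH1 P1:NH0 P2:NH3

Derivation:
Op 1: best P0=- P1=NH3 P2=-
Op 2: best P0=- P1=NH2 P2=-
Op 3: best P0=- P1=NH2 P2=NH0
Op 4: best P0=NH1 P1=NH2 P2=NH0
Op 5: best P0=NH1 P1=NH2 P2=NH3
Op 6: best P0=NH1 P1=NH2 P2=NH0
Op 7: best P0=NH1 P1=NH2 P2=NH3
Op 8: best P0=NH1 P1=NH2 P2=NH3
Op 9: best P0=NH1 P1=NH2 P2=NH3
Op 10: best P0=NH1 P1=NH0 P2=NH3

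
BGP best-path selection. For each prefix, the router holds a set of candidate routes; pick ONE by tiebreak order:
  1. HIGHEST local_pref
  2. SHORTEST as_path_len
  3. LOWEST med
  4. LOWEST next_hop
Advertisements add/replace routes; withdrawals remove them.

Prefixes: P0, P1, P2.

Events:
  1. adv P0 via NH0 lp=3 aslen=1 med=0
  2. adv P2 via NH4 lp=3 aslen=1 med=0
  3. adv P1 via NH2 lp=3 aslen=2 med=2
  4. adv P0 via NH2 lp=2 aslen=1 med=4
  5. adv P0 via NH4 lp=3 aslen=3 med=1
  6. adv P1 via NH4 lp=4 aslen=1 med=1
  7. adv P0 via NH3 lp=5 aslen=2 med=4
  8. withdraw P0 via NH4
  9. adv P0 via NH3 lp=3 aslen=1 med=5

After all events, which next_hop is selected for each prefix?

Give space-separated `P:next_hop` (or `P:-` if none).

Op 1: best P0=NH0 P1=- P2=-
Op 2: best P0=NH0 P1=- P2=NH4
Op 3: best P0=NH0 P1=NH2 P2=NH4
Op 4: best P0=NH0 P1=NH2 P2=NH4
Op 5: best P0=NH0 P1=NH2 P2=NH4
Op 6: best P0=NH0 P1=NH4 P2=NH4
Op 7: best P0=NH3 P1=NH4 P2=NH4
Op 8: best P0=NH3 P1=NH4 P2=NH4
Op 9: best P0=NH0 P1=NH4 P2=NH4

Answer: P0:NH0 P1:NH4 P2:NH4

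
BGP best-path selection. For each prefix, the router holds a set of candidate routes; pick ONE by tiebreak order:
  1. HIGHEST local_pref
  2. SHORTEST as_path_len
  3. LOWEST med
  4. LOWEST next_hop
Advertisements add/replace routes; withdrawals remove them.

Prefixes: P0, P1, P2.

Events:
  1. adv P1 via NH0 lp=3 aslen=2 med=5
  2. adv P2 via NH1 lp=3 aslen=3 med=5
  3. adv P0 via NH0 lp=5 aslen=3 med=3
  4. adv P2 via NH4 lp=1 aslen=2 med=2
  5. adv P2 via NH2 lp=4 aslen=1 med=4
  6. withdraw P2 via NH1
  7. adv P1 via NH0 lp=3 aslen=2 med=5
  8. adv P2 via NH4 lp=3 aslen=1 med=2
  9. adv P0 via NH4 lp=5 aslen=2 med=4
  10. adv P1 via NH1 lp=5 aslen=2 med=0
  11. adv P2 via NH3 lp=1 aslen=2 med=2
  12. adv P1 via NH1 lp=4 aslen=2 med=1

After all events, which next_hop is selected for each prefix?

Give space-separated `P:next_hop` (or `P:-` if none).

Answer: P0:NH4 P1:NH1 P2:NH2

Derivation:
Op 1: best P0=- P1=NH0 P2=-
Op 2: best P0=- P1=NH0 P2=NH1
Op 3: best P0=NH0 P1=NH0 P2=NH1
Op 4: best P0=NH0 P1=NH0 P2=NH1
Op 5: best P0=NH0 P1=NH0 P2=NH2
Op 6: best P0=NH0 P1=NH0 P2=NH2
Op 7: best P0=NH0 P1=NH0 P2=NH2
Op 8: best P0=NH0 P1=NH0 P2=NH2
Op 9: best P0=NH4 P1=NH0 P2=NH2
Op 10: best P0=NH4 P1=NH1 P2=NH2
Op 11: best P0=NH4 P1=NH1 P2=NH2
Op 12: best P0=NH4 P1=NH1 P2=NH2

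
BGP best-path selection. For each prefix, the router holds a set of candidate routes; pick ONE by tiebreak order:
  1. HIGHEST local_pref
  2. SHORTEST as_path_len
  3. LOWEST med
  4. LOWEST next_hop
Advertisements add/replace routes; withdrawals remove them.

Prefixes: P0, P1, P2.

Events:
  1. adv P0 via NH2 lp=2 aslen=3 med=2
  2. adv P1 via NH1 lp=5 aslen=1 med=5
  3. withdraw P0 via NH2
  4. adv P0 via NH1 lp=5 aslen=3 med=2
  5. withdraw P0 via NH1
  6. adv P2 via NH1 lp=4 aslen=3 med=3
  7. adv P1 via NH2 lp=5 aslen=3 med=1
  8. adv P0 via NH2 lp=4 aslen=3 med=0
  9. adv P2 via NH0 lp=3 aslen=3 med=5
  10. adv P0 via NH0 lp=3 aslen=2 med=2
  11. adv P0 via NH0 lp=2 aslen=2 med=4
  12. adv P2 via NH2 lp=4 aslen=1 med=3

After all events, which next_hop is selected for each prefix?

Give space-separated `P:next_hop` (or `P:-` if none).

Op 1: best P0=NH2 P1=- P2=-
Op 2: best P0=NH2 P1=NH1 P2=-
Op 3: best P0=- P1=NH1 P2=-
Op 4: best P0=NH1 P1=NH1 P2=-
Op 5: best P0=- P1=NH1 P2=-
Op 6: best P0=- P1=NH1 P2=NH1
Op 7: best P0=- P1=NH1 P2=NH1
Op 8: best P0=NH2 P1=NH1 P2=NH1
Op 9: best P0=NH2 P1=NH1 P2=NH1
Op 10: best P0=NH2 P1=NH1 P2=NH1
Op 11: best P0=NH2 P1=NH1 P2=NH1
Op 12: best P0=NH2 P1=NH1 P2=NH2

Answer: P0:NH2 P1:NH1 P2:NH2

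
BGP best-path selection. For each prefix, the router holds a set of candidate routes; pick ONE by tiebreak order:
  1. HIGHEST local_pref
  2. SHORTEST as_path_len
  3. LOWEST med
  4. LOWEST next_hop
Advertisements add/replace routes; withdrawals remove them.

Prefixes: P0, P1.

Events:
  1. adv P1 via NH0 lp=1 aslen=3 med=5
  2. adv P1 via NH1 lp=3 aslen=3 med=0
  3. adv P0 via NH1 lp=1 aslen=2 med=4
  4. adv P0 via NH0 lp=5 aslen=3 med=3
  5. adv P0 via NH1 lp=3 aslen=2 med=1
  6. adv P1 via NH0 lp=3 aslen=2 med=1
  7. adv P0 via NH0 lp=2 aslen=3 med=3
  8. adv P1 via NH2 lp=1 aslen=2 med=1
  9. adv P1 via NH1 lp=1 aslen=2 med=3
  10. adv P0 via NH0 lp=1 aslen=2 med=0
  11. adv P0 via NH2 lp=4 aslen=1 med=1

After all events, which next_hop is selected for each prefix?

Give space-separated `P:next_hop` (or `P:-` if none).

Op 1: best P0=- P1=NH0
Op 2: best P0=- P1=NH1
Op 3: best P0=NH1 P1=NH1
Op 4: best P0=NH0 P1=NH1
Op 5: best P0=NH0 P1=NH1
Op 6: best P0=NH0 P1=NH0
Op 7: best P0=NH1 P1=NH0
Op 8: best P0=NH1 P1=NH0
Op 9: best P0=NH1 P1=NH0
Op 10: best P0=NH1 P1=NH0
Op 11: best P0=NH2 P1=NH0

Answer: P0:NH2 P1:NH0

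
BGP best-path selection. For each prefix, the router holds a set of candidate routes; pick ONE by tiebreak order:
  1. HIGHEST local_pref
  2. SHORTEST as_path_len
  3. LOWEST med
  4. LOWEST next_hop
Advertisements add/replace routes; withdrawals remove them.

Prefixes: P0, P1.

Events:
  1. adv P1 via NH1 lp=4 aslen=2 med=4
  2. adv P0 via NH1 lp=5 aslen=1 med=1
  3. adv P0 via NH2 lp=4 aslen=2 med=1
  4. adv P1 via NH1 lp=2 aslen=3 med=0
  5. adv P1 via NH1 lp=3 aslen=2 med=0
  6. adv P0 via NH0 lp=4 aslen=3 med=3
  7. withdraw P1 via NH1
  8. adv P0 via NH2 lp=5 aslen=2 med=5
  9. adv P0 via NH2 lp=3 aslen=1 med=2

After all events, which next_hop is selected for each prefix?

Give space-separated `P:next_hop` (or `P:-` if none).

Op 1: best P0=- P1=NH1
Op 2: best P0=NH1 P1=NH1
Op 3: best P0=NH1 P1=NH1
Op 4: best P0=NH1 P1=NH1
Op 5: best P0=NH1 P1=NH1
Op 6: best P0=NH1 P1=NH1
Op 7: best P0=NH1 P1=-
Op 8: best P0=NH1 P1=-
Op 9: best P0=NH1 P1=-

Answer: P0:NH1 P1:-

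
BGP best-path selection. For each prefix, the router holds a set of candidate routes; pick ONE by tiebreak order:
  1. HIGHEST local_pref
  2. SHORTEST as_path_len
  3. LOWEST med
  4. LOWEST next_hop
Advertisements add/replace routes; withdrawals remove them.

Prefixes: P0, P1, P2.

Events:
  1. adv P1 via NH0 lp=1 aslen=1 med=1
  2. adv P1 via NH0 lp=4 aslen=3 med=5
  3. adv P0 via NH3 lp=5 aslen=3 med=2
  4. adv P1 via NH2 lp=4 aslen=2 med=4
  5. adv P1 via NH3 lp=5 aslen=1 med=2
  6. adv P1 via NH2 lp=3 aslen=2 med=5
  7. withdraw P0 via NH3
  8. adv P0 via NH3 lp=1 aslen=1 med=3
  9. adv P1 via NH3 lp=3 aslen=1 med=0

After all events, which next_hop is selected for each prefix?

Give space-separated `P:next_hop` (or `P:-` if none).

Answer: P0:NH3 P1:NH0 P2:-

Derivation:
Op 1: best P0=- P1=NH0 P2=-
Op 2: best P0=- P1=NH0 P2=-
Op 3: best P0=NH3 P1=NH0 P2=-
Op 4: best P0=NH3 P1=NH2 P2=-
Op 5: best P0=NH3 P1=NH3 P2=-
Op 6: best P0=NH3 P1=NH3 P2=-
Op 7: best P0=- P1=NH3 P2=-
Op 8: best P0=NH3 P1=NH3 P2=-
Op 9: best P0=NH3 P1=NH0 P2=-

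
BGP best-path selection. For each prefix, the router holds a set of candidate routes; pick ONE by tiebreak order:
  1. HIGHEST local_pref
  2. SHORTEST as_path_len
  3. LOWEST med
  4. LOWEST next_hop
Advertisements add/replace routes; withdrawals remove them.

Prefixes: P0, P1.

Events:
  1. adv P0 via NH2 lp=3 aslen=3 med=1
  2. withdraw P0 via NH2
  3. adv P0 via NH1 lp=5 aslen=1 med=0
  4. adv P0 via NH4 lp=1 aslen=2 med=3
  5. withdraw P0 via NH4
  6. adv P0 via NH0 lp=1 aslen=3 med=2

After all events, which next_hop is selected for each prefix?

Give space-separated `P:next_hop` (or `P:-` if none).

Op 1: best P0=NH2 P1=-
Op 2: best P0=- P1=-
Op 3: best P0=NH1 P1=-
Op 4: best P0=NH1 P1=-
Op 5: best P0=NH1 P1=-
Op 6: best P0=NH1 P1=-

Answer: P0:NH1 P1:-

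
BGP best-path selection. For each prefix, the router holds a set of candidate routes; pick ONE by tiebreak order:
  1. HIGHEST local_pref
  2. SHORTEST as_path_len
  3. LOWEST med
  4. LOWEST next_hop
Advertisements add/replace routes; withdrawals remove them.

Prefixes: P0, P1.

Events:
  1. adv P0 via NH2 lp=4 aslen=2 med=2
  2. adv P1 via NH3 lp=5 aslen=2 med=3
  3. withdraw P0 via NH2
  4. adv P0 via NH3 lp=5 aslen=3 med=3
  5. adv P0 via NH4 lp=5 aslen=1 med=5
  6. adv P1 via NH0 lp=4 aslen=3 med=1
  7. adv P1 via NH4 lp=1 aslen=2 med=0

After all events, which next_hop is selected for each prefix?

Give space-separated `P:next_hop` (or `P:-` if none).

Answer: P0:NH4 P1:NH3

Derivation:
Op 1: best P0=NH2 P1=-
Op 2: best P0=NH2 P1=NH3
Op 3: best P0=- P1=NH3
Op 4: best P0=NH3 P1=NH3
Op 5: best P0=NH4 P1=NH3
Op 6: best P0=NH4 P1=NH3
Op 7: best P0=NH4 P1=NH3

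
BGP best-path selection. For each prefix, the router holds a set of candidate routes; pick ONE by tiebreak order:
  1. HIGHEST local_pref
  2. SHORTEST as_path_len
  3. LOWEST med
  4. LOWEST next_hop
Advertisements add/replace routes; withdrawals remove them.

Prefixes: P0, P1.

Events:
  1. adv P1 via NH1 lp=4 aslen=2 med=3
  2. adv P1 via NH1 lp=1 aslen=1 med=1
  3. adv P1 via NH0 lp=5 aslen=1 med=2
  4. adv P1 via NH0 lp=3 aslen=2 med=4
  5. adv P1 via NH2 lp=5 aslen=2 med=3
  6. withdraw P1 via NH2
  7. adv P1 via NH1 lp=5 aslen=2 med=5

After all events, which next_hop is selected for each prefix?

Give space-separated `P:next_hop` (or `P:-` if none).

Answer: P0:- P1:NH1

Derivation:
Op 1: best P0=- P1=NH1
Op 2: best P0=- P1=NH1
Op 3: best P0=- P1=NH0
Op 4: best P0=- P1=NH0
Op 5: best P0=- P1=NH2
Op 6: best P0=- P1=NH0
Op 7: best P0=- P1=NH1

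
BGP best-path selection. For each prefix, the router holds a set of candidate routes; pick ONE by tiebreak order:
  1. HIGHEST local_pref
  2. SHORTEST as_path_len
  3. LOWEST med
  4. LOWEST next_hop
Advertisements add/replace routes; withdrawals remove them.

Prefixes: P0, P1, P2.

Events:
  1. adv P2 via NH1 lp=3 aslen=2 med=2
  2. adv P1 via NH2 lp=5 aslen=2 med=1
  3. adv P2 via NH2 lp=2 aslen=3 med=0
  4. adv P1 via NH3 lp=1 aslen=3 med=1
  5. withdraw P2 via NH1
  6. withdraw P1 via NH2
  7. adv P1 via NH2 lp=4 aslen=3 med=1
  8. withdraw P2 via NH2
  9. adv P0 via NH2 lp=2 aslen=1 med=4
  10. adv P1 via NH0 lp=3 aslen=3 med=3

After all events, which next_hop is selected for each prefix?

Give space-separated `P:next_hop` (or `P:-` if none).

Answer: P0:NH2 P1:NH2 P2:-

Derivation:
Op 1: best P0=- P1=- P2=NH1
Op 2: best P0=- P1=NH2 P2=NH1
Op 3: best P0=- P1=NH2 P2=NH1
Op 4: best P0=- P1=NH2 P2=NH1
Op 5: best P0=- P1=NH2 P2=NH2
Op 6: best P0=- P1=NH3 P2=NH2
Op 7: best P0=- P1=NH2 P2=NH2
Op 8: best P0=- P1=NH2 P2=-
Op 9: best P0=NH2 P1=NH2 P2=-
Op 10: best P0=NH2 P1=NH2 P2=-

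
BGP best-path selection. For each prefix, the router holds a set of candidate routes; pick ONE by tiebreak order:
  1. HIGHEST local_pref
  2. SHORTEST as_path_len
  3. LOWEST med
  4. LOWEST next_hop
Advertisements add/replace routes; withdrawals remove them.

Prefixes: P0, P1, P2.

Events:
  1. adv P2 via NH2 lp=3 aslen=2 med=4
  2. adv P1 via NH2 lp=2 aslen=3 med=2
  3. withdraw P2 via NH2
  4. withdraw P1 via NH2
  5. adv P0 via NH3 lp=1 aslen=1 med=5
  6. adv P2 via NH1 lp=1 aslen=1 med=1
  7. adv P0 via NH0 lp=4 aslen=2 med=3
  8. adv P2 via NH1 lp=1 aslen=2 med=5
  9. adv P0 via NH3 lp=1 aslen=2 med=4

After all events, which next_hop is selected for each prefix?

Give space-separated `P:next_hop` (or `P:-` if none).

Answer: P0:NH0 P1:- P2:NH1

Derivation:
Op 1: best P0=- P1=- P2=NH2
Op 2: best P0=- P1=NH2 P2=NH2
Op 3: best P0=- P1=NH2 P2=-
Op 4: best P0=- P1=- P2=-
Op 5: best P0=NH3 P1=- P2=-
Op 6: best P0=NH3 P1=- P2=NH1
Op 7: best P0=NH0 P1=- P2=NH1
Op 8: best P0=NH0 P1=- P2=NH1
Op 9: best P0=NH0 P1=- P2=NH1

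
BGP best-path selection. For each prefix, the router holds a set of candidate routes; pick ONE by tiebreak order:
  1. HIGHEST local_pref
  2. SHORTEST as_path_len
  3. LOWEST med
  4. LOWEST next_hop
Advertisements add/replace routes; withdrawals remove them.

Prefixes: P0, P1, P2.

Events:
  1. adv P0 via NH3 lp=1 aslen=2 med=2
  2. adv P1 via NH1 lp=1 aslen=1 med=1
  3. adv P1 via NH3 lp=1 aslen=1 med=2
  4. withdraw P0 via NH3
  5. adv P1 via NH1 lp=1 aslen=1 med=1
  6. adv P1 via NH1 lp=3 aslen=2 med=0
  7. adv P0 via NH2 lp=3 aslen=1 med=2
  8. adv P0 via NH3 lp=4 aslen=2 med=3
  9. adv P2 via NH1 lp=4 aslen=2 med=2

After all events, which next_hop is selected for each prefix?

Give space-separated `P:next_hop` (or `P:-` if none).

Op 1: best P0=NH3 P1=- P2=-
Op 2: best P0=NH3 P1=NH1 P2=-
Op 3: best P0=NH3 P1=NH1 P2=-
Op 4: best P0=- P1=NH1 P2=-
Op 5: best P0=- P1=NH1 P2=-
Op 6: best P0=- P1=NH1 P2=-
Op 7: best P0=NH2 P1=NH1 P2=-
Op 8: best P0=NH3 P1=NH1 P2=-
Op 9: best P0=NH3 P1=NH1 P2=NH1

Answer: P0:NH3 P1:NH1 P2:NH1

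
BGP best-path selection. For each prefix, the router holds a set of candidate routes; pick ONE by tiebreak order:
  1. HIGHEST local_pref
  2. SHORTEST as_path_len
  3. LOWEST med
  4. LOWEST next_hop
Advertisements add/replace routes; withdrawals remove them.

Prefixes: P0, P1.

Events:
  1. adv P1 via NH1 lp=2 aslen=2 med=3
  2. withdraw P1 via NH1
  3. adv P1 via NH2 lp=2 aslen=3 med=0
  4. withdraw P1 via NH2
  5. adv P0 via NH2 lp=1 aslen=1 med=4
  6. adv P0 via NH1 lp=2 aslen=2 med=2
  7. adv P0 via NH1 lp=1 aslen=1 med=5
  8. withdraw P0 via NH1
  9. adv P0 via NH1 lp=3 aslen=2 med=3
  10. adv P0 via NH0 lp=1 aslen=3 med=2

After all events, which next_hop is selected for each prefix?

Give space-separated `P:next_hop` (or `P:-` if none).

Answer: P0:NH1 P1:-

Derivation:
Op 1: best P0=- P1=NH1
Op 2: best P0=- P1=-
Op 3: best P0=- P1=NH2
Op 4: best P0=- P1=-
Op 5: best P0=NH2 P1=-
Op 6: best P0=NH1 P1=-
Op 7: best P0=NH2 P1=-
Op 8: best P0=NH2 P1=-
Op 9: best P0=NH1 P1=-
Op 10: best P0=NH1 P1=-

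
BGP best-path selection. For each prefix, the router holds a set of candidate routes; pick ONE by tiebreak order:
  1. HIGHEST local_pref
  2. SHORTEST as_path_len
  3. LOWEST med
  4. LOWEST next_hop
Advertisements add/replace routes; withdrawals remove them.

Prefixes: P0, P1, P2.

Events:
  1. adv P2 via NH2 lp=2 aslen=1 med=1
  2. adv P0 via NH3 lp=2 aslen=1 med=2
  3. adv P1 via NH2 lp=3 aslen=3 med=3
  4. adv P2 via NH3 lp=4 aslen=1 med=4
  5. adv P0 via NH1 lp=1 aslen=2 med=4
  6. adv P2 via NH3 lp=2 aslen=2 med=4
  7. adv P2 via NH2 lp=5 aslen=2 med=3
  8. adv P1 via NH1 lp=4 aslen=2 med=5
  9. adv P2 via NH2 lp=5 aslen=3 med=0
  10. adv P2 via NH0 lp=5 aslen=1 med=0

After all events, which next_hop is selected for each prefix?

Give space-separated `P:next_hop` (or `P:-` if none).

Op 1: best P0=- P1=- P2=NH2
Op 2: best P0=NH3 P1=- P2=NH2
Op 3: best P0=NH3 P1=NH2 P2=NH2
Op 4: best P0=NH3 P1=NH2 P2=NH3
Op 5: best P0=NH3 P1=NH2 P2=NH3
Op 6: best P0=NH3 P1=NH2 P2=NH2
Op 7: best P0=NH3 P1=NH2 P2=NH2
Op 8: best P0=NH3 P1=NH1 P2=NH2
Op 9: best P0=NH3 P1=NH1 P2=NH2
Op 10: best P0=NH3 P1=NH1 P2=NH0

Answer: P0:NH3 P1:NH1 P2:NH0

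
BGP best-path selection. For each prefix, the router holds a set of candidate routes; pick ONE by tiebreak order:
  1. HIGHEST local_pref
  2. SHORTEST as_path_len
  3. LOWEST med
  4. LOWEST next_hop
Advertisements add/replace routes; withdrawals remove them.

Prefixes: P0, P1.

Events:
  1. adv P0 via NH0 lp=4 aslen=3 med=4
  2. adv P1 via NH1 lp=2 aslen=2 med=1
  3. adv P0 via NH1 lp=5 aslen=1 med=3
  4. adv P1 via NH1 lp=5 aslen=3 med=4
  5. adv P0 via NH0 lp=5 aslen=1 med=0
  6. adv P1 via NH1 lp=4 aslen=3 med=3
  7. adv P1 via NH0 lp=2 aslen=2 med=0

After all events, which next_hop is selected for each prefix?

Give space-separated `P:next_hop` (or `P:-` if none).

Answer: P0:NH0 P1:NH1

Derivation:
Op 1: best P0=NH0 P1=-
Op 2: best P0=NH0 P1=NH1
Op 3: best P0=NH1 P1=NH1
Op 4: best P0=NH1 P1=NH1
Op 5: best P0=NH0 P1=NH1
Op 6: best P0=NH0 P1=NH1
Op 7: best P0=NH0 P1=NH1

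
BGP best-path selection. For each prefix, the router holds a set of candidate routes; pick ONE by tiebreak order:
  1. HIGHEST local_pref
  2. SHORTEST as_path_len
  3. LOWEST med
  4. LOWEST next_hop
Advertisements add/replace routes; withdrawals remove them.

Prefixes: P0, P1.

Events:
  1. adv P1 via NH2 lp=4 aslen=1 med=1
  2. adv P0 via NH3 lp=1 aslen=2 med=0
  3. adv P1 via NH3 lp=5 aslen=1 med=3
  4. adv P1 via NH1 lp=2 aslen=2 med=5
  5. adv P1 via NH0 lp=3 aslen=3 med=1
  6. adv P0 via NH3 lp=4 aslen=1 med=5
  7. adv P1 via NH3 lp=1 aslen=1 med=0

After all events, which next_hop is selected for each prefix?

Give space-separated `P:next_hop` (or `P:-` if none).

Op 1: best P0=- P1=NH2
Op 2: best P0=NH3 P1=NH2
Op 3: best P0=NH3 P1=NH3
Op 4: best P0=NH3 P1=NH3
Op 5: best P0=NH3 P1=NH3
Op 6: best P0=NH3 P1=NH3
Op 7: best P0=NH3 P1=NH2

Answer: P0:NH3 P1:NH2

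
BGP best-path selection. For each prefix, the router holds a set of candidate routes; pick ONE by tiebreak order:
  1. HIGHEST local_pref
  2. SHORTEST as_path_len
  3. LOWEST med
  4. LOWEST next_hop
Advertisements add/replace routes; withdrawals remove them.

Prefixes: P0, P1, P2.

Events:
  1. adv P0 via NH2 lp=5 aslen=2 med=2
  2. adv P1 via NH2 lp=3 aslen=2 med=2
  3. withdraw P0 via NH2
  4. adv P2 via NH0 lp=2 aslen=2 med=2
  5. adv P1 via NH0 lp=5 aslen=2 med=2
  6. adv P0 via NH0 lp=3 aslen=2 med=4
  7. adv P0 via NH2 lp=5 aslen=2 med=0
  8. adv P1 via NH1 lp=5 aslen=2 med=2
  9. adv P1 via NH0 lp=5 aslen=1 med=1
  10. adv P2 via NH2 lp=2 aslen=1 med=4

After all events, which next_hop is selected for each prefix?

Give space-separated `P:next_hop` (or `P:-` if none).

Answer: P0:NH2 P1:NH0 P2:NH2

Derivation:
Op 1: best P0=NH2 P1=- P2=-
Op 2: best P0=NH2 P1=NH2 P2=-
Op 3: best P0=- P1=NH2 P2=-
Op 4: best P0=- P1=NH2 P2=NH0
Op 5: best P0=- P1=NH0 P2=NH0
Op 6: best P0=NH0 P1=NH0 P2=NH0
Op 7: best P0=NH2 P1=NH0 P2=NH0
Op 8: best P0=NH2 P1=NH0 P2=NH0
Op 9: best P0=NH2 P1=NH0 P2=NH0
Op 10: best P0=NH2 P1=NH0 P2=NH2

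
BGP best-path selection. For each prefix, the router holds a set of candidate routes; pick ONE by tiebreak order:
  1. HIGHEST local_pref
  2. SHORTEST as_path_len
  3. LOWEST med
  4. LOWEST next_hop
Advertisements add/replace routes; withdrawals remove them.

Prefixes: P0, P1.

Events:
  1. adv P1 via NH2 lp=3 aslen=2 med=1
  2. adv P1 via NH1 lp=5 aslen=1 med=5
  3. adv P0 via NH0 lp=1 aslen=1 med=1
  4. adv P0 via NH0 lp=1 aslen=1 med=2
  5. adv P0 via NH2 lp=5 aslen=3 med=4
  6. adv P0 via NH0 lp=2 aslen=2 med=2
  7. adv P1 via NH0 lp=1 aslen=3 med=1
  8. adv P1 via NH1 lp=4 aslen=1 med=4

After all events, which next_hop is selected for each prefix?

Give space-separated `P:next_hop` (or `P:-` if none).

Op 1: best P0=- P1=NH2
Op 2: best P0=- P1=NH1
Op 3: best P0=NH0 P1=NH1
Op 4: best P0=NH0 P1=NH1
Op 5: best P0=NH2 P1=NH1
Op 6: best P0=NH2 P1=NH1
Op 7: best P0=NH2 P1=NH1
Op 8: best P0=NH2 P1=NH1

Answer: P0:NH2 P1:NH1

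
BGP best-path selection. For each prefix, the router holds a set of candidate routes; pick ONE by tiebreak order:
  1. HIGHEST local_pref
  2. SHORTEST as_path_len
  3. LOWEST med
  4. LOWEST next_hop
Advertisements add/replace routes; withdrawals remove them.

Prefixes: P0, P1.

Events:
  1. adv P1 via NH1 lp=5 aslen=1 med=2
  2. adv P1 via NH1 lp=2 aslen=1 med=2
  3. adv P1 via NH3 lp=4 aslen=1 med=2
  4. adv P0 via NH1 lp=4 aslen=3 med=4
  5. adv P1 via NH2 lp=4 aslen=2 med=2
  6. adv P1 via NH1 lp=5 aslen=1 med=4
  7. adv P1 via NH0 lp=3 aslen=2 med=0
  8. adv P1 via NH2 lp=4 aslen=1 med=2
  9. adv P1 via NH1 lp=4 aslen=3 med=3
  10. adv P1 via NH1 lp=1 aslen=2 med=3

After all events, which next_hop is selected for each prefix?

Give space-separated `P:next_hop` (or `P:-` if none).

Answer: P0:NH1 P1:NH2

Derivation:
Op 1: best P0=- P1=NH1
Op 2: best P0=- P1=NH1
Op 3: best P0=- P1=NH3
Op 4: best P0=NH1 P1=NH3
Op 5: best P0=NH1 P1=NH3
Op 6: best P0=NH1 P1=NH1
Op 7: best P0=NH1 P1=NH1
Op 8: best P0=NH1 P1=NH1
Op 9: best P0=NH1 P1=NH2
Op 10: best P0=NH1 P1=NH2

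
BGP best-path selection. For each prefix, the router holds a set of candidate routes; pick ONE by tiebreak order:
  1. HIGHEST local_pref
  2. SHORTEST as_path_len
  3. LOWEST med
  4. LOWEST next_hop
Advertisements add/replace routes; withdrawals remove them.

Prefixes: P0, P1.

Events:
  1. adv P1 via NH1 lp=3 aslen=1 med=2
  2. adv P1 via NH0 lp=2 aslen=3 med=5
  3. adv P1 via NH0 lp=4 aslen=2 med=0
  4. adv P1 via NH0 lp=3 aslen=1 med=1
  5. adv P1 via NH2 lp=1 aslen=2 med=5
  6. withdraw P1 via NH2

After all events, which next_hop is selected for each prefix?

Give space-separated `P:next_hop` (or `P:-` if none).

Answer: P0:- P1:NH0

Derivation:
Op 1: best P0=- P1=NH1
Op 2: best P0=- P1=NH1
Op 3: best P0=- P1=NH0
Op 4: best P0=- P1=NH0
Op 5: best P0=- P1=NH0
Op 6: best P0=- P1=NH0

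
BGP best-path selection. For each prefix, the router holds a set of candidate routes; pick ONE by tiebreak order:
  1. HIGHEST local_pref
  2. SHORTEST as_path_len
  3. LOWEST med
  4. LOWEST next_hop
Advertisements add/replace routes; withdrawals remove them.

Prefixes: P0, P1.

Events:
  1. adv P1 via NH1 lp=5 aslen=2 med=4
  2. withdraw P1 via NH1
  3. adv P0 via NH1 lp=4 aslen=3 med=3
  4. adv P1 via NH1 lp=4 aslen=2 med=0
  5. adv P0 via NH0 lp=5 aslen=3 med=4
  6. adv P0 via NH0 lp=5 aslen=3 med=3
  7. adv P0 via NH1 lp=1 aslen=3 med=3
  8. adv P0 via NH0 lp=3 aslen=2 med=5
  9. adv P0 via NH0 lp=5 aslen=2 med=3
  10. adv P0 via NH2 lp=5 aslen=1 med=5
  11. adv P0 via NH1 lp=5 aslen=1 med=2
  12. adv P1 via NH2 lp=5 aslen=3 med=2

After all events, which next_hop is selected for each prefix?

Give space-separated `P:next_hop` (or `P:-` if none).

Answer: P0:NH1 P1:NH2

Derivation:
Op 1: best P0=- P1=NH1
Op 2: best P0=- P1=-
Op 3: best P0=NH1 P1=-
Op 4: best P0=NH1 P1=NH1
Op 5: best P0=NH0 P1=NH1
Op 6: best P0=NH0 P1=NH1
Op 7: best P0=NH0 P1=NH1
Op 8: best P0=NH0 P1=NH1
Op 9: best P0=NH0 P1=NH1
Op 10: best P0=NH2 P1=NH1
Op 11: best P0=NH1 P1=NH1
Op 12: best P0=NH1 P1=NH2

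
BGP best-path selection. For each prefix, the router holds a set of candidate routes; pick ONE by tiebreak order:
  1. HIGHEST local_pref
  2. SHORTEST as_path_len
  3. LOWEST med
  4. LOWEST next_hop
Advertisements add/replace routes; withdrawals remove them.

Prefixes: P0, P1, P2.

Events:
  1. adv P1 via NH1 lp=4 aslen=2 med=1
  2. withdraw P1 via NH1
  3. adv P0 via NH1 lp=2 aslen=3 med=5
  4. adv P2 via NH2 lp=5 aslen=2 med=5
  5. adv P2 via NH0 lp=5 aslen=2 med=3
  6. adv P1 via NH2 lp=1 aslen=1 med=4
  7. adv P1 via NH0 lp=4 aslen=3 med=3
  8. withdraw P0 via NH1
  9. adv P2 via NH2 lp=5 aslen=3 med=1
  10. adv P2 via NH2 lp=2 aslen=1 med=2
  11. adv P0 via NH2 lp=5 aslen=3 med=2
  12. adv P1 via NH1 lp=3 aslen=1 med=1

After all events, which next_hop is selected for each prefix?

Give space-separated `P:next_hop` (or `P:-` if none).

Answer: P0:NH2 P1:NH0 P2:NH0

Derivation:
Op 1: best P0=- P1=NH1 P2=-
Op 2: best P0=- P1=- P2=-
Op 3: best P0=NH1 P1=- P2=-
Op 4: best P0=NH1 P1=- P2=NH2
Op 5: best P0=NH1 P1=- P2=NH0
Op 6: best P0=NH1 P1=NH2 P2=NH0
Op 7: best P0=NH1 P1=NH0 P2=NH0
Op 8: best P0=- P1=NH0 P2=NH0
Op 9: best P0=- P1=NH0 P2=NH0
Op 10: best P0=- P1=NH0 P2=NH0
Op 11: best P0=NH2 P1=NH0 P2=NH0
Op 12: best P0=NH2 P1=NH0 P2=NH0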